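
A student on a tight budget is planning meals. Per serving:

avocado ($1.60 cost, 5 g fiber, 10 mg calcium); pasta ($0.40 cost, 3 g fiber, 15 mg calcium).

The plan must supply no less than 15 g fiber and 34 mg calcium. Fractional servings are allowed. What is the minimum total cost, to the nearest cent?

At the optimum either one food covers both requirements or two foods hit both targets exactly; no other combination can be cheaper.
avocado only: max(15/5, 34/10) = 3.4 servings → $5.44.
pasta only: max(15/3, 34/15) = 5 servings → $2.00.
avocado + pasta with both tight: 2.733 servings and 0.4444 servings → $4.55.
So the least-cost plan costs $2.00.

$2.00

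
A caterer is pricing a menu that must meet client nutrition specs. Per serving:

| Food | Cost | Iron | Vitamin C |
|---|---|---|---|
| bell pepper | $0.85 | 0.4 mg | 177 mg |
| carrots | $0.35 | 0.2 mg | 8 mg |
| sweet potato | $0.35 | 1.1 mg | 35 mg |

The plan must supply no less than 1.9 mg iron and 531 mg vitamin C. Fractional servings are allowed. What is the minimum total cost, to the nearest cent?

$2.67

The cheapest plan sits at a corner of the feasible region — with two constraints it uses at most two foods.
bell pepper only: max(1.9/0.4, 531/177) = 4.75 servings → $4.04.
carrots only: max(1.9/0.2, 531/8) = 66.38 servings → $23.23.
sweet potato only: max(1.9/1.1, 531/35) = 15.17 servings → $5.31.
bell pepper + carrots with both tight: 2.826 servings and 3.848 servings → $3.75.
bell pepper + sweet potato with both tight: 2.864 servings and 0.6857 servings → $2.67.
carrots + sweet potato with both targets exact would need a negative amount; discard.
Cheapest feasible corner: $2.67.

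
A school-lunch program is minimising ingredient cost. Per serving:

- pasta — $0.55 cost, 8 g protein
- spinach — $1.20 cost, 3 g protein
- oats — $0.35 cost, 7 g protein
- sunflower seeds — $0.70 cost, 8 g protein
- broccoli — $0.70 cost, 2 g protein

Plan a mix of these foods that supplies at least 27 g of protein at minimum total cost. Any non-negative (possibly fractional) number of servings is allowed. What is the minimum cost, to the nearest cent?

Cost per g of protein: oats $0.0500, pasta $0.0688, sunflower seeds $0.0875, broccoli $0.3500, spinach $0.4000.
With no serving limits, use only oats: 27 g / 7 g = 3.857 servings × $0.35 = $1.35.

$1.35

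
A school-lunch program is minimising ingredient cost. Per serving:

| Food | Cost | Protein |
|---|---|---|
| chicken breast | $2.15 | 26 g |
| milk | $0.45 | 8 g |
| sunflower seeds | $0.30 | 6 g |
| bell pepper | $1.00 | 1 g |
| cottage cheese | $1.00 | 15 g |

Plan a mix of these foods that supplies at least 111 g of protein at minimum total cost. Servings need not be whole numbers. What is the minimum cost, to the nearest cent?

$5.55

Cost per g of protein: sunflower seeds $0.0500, milk $0.0563, cottage cheese $0.0667, chicken breast $0.0827, bell pepper $1.0000.
With no serving limits, use only sunflower seeds: 111 g / 6 g = 18.5 servings × $0.30 = $5.55.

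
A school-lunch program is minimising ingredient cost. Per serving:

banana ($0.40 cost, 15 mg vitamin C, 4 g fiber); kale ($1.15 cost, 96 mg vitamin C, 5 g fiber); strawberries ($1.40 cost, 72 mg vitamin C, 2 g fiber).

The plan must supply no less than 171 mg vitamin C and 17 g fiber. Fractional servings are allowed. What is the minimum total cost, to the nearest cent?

$2.60

Check every corner: each single food scaled to meet both minima, and each pair solved so both constraints bind.
banana only: max(171/15, 17/4) = 11.4 servings → $4.56.
kale only: max(171/96, 17/5) = 3.4 servings → $3.91.
strawberries only: max(171/72, 17/2) = 8.5 servings → $11.90.
banana + kale with both tight: 2.515 servings and 1.388 servings → $2.60.
banana + strawberries with both tight: 3.419 servings and 1.663 servings → $3.70.
kale + strawberries with both targets exact would need a negative amount; discard.
The minimum over all feasible corners is $2.60.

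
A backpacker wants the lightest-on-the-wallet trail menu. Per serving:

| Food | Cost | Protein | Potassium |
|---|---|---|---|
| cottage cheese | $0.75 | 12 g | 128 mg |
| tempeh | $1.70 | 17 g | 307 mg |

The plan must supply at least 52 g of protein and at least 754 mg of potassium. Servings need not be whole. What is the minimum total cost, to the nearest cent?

cottage cheese only: max(52/12, 754/128) = 5.891 servings → $4.42.
tempeh only: max(52/17, 754/307) = 3.059 servings → $5.20.
cottage cheese + tempeh with both tight: 2.086 servings and 1.586 servings → $4.26.
So the least-cost plan costs $4.26.

$4.26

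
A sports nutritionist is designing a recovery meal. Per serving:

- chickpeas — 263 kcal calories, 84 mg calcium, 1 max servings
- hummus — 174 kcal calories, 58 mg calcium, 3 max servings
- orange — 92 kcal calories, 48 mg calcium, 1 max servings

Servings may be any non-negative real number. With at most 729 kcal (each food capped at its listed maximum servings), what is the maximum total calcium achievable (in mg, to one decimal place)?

258.7 mg

Calcium per kcal: orange 0.5217, hummus 0.3333, chickpeas 0.3194.
Take 1 serving of orange: uses 92 kcal, +48.0 mg calcium (running total 48.0 mg).
Take 3 servings of hummus: uses 522 kcal, +174.0 mg calcium (running total 222.0 mg).
Take 0.4373 servings of chickpeas: uses 115 kcal, +36.7 mg calcium (running total 258.7 mg).
Filling greedily by calcium-per-kcal is optimal for one linear limit, giving 258.7 mg.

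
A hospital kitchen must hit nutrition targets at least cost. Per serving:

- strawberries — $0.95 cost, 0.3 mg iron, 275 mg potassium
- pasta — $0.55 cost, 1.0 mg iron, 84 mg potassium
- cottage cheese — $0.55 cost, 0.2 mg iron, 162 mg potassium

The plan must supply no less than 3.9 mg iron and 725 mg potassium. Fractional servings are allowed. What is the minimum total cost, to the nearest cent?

$3.35

Compare the cost at each extreme point of the feasible region.
strawberries only: max(3.9/0.3, 725/275) = 13 servings → $12.35.
pasta only: max(3.9/1.0, 725/84) = 8.631 servings → $4.75.
cottage cheese only: max(3.9/0.2, 725/162) = 19.5 servings → $10.72.
strawberries + pasta with both tight: 1.591 servings and 3.423 servings → $3.39.
strawberries + cottage cheese: intersection lies outside the first quadrant.
pasta + cottage cheese with both tight: 3.353 servings and 2.737 servings → $3.35.
So the least-cost plan costs $3.35.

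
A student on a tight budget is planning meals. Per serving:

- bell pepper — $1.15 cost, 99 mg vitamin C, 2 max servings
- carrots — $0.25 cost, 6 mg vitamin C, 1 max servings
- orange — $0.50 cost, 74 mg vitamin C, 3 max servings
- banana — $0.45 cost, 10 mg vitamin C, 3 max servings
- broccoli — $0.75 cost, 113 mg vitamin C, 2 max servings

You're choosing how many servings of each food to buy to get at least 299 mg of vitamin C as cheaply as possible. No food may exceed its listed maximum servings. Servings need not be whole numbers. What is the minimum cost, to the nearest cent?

Cost per mg of vitamin C: broccoli $0.0066, orange $0.0068, bell pepper $0.0116, carrots $0.0417, banana $0.0450.
Take 2 servings of broccoli: +226.0 mg vitamin C for $1.50 (total $1.50, still need 73.0 mg).
Take 0.9865 servings of orange: +73.0 mg vitamin C for $0.49 (total $1.99, still need 0.0 mg).
Greedy by cheapest-per-mg is optimal for a single linear constraint, so the minimum cost is $1.99.

$1.99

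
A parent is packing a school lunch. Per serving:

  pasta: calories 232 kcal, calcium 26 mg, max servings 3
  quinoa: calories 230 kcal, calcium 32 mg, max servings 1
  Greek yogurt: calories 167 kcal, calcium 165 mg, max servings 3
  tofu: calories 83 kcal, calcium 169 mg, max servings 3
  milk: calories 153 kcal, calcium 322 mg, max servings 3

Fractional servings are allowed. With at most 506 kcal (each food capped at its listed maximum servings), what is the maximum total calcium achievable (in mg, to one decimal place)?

Calcium per kcal: milk 2.105, tofu 2.036, Greek yogurt 0.988, quinoa 0.1391, pasta 0.1121.
Take 3 servings of milk: uses 459 kcal, +966.0 mg calcium (running total 966.0 mg).
Take 0.5663 servings of tofu: uses 47 kcal, +95.7 mg calcium (running total 1061.7 mg).
Filling greedily by calcium-per-kcal is optimal for one linear limit, giving 1061.7 mg.

1061.7 mg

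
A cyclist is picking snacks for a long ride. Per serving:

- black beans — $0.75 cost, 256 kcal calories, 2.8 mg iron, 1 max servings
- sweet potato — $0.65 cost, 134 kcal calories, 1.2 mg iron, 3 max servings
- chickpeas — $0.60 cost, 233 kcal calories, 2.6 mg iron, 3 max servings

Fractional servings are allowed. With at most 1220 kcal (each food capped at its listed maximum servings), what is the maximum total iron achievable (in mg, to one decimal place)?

13.0 mg

Iron per kcal: chickpeas 0.01116, black beans 0.01094, sweet potato 0.008955.
Take 3 servings of chickpeas: uses 699 kcal, +7.8 mg iron (running total 7.8 mg).
Take 1 serving of black beans: uses 256 kcal, +2.8 mg iron (running total 10.6 mg).
Take 1.978 servings of sweet potato: uses 265 kcal, +2.4 mg iron (running total 13.0 mg).
Greedy by best ratio exhausts the calories allowance optimally: 13.0 mg.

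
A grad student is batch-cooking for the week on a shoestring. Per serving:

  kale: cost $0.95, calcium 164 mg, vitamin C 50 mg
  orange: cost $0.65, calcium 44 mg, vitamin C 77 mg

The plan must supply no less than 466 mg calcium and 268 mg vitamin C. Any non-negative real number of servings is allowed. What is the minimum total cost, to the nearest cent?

With two linear requirements the optimum uses one or two foods; enumerate the corners.
kale only: max(466/164, 268/50) = 5.36 servings → $5.09.
orange only: max(466/44, 268/77) = 10.59 servings → $6.88.
kale + orange with both tight: 2.31 servings and 1.98 servings → $3.48.
Cheapest feasible corner: $3.48.

$3.48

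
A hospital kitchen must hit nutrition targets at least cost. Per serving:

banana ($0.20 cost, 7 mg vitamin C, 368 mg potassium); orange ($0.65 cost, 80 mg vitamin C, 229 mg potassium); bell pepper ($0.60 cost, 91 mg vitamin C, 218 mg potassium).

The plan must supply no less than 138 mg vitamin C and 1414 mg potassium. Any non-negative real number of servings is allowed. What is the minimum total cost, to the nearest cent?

$1.38

An LP optimum is at a vertex; with two nutrient constraints at most two foods are used. Check each candidate.
banana only: max(138/7, 1414/368) = 19.71 servings → $3.94.
orange only: max(138/80, 1414/229) = 6.175 servings → $4.01.
bell pepper only: max(138/91, 1414/218) = 6.486 servings → $3.89.
banana + orange with both tight: 2.928 servings and 1.469 servings → $1.54.
banana + bell pepper with both tight: 3.085 servings and 1.279 servings → $1.38.
orange + bell pepper: intersection lies outside the first quadrant.
So the least-cost plan costs $1.38.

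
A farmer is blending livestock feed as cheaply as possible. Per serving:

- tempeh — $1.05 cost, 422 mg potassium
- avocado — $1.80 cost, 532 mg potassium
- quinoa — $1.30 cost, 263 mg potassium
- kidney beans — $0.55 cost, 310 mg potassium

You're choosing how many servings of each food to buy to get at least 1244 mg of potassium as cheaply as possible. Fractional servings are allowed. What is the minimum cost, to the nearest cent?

$2.21

Cost per mg of potassium: kidney beans $0.0018, tempeh $0.0025, avocado $0.0034, quinoa $0.0049.
With no serving limits, use only kidney beans: 1244 mg / 310 mg = 4.013 servings × $0.55 = $2.21.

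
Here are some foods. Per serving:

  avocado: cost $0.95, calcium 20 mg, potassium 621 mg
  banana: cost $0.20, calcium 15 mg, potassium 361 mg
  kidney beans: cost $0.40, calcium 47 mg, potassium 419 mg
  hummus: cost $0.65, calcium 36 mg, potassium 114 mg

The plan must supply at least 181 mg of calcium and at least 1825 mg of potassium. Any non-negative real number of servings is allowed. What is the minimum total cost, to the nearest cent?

$1.61

Compare the cost at each extreme point of the feasible region.
avocado only: max(181/20, 1825/621) = 9.05 servings → $8.60.
banana only: max(181/15, 1825/361) = 12.07 servings → $2.41.
kidney beans only: max(181/47, 1825/419) = 4.356 servings → $1.74.
hummus only: max(181/36, 1825/114) = 16.01 servings → $10.41.
avocado + banana: intersection lies outside the first quadrant.
avocado + kidney beans with both tight: 0.4775 servings and 3.648 servings → $1.91.
avocado + hummus with both tight: 2.245 servings and 3.781 servings → $4.59.
banana + kidney beans with both tight: 0.9302 servings and 3.554 servings → $1.61.
banana + hummus with both tight: 3.993 servings and 3.364 servings → $2.99.
kidney beans + hummus: the both-tight solution has a negative serving — not a feasible corner.
The minimum over all feasible corners is $1.61.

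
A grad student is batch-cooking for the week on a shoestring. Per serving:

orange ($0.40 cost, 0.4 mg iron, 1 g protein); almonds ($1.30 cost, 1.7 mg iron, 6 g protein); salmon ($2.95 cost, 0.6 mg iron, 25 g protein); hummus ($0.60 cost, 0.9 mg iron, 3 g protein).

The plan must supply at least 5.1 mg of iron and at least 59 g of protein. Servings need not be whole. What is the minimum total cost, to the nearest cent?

Two binding constraints pin down two serving amounts, so the optimal mix uses at most two foods. The candidates are each food alone (scaled to the tighter of iron/protein) and each pair with both constraints tight.
orange only: max(5.1/0.4, 59/1) = 59 servings → $23.60.
almonds only: max(5.1/1.7, 59/6) = 9.833 servings → $12.78.
salmon only: max(5.1/0.6, 59/25) = 8.5 servings → $25.07.
hummus only: max(5.1/0.9, 59/3) = 19.67 servings → $11.80.
orange + almonds: intersection lies outside the first quadrant.
orange + salmon with both tight: 9.798 servings and 1.968 servings → $9.72.
orange + hummus: intersection lies outside the first quadrant.
almonds + salmon with both tight: 2.368 servings and 1.792 servings → $8.36.
almonds + hummus: the both-tight solution has a negative serving — not a feasible corner.
salmon + hummus with both tight: 1.826 servings and 4.449 servings → $8.06.
Cheapest feasible corner: $8.06.

$8.06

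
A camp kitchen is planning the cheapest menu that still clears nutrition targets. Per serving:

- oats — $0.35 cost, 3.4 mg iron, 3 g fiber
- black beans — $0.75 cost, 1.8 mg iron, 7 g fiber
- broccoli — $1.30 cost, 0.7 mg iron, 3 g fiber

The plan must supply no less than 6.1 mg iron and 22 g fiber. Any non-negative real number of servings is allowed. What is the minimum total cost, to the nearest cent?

For a min-cost LP with two ≥-constraints, a basic feasible solution has at most two positive variables.
oats only: max(6.1/3.4, 22/3) = 7.333 servings → $2.57.
black beans only: max(6.1/1.8, 22/7) = 3.389 servings → $2.54.
broccoli only: max(6.1/0.7, 22/3) = 8.714 servings → $11.33.
oats + black beans with both tight: 0.1685 servings and 3.071 servings → $2.36.
oats + broccoli with both tight: 0.358 servings and 6.975 servings → $9.19.
black beans + broccoli with both targets exact would need a negative amount; discard.
The minimum over all feasible corners is $2.36.

$2.36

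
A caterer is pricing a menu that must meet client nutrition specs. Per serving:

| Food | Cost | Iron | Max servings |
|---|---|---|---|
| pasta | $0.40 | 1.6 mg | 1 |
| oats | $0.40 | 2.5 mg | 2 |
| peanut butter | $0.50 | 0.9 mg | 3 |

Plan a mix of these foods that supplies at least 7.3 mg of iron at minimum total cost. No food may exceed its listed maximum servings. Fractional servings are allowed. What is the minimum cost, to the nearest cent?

$1.59

Cost per mg of iron: oats $0.1600, pasta $0.2500, peanut butter $0.5556.
Take 2 servings of oats: +5.0 mg iron for $0.80 (total $0.80, still need 2.3 mg).
Take 1 serving of pasta: +1.6 mg iron for $0.40 (total $1.20, still need 0.7 mg).
Take 0.7778 servings of peanut butter: +0.7 mg iron for $0.39 (total $1.59, still need 0.0 mg).
Filling from the cheapest source first is optimal under one linear minimum: $1.59.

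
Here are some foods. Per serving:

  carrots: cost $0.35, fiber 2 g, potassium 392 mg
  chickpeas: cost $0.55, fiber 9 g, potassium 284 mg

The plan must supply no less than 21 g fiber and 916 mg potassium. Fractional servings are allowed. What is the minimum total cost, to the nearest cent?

For a min-cost LP with two ≥-constraints, a basic feasible solution has at most two positive variables.
carrots only: max(21/2, 916/392) = 10.5 servings → $3.67.
chickpeas only: max(21/9, 916/284) = 3.225 servings → $1.77.
carrots + chickpeas with both tight: 0.7703 servings and 2.162 servings → $1.46.
So the least-cost plan costs $1.46.

$1.46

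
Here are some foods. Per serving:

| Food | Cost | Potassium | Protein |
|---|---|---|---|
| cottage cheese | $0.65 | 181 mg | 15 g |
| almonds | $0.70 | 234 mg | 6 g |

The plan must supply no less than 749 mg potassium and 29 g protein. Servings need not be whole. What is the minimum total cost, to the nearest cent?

$2.34

An LP optimum is at a vertex; with two nutrient constraints at most two foods are used. Check each candidate.
cottage cheese only: max(749/181, 29/15) = 4.138 servings → $2.69.
almonds only: max(749/234, 29/6) = 4.833 servings → $3.38.
cottage cheese + almonds with both tight: 0.9455 servings and 2.469 servings → $2.34.
The minimum over all feasible corners is $2.34.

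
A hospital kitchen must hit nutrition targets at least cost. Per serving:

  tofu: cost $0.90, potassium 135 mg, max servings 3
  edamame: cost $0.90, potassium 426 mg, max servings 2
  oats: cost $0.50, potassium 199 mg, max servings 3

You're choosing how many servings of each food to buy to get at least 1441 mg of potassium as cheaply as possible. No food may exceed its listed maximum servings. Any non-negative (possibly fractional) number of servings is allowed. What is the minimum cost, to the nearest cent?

Cost per mg of potassium: edamame $0.0021, oats $0.0025, tofu $0.0067.
Take 2 servings of edamame: +852.0 mg potassium for $1.80 (total $1.80, still need 589.0 mg).
Take 2.96 servings of oats: +589.0 mg potassium for $1.48 (total $3.28, still need 0.0 mg).
Greedy by cheapest-per-mg is optimal for a single linear constraint, so the minimum cost is $3.28.

$3.28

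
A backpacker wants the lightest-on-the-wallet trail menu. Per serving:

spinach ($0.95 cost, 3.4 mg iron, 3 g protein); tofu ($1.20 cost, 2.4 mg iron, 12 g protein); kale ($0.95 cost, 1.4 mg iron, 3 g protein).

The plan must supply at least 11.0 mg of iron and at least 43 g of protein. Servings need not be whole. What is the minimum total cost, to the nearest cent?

Check every corner: each single food scaled to meet both minima, and each pair solved so both constraints bind.
spinach only: max(11.0/3.4, 43/3) = 14.33 servings → $13.62.
tofu only: max(11.0/2.4, 43/12) = 4.583 servings → $5.50.
kale only: max(11.0/1.4, 43/3) = 14.33 servings → $13.62.
spinach + tofu with both tight: 0.8571 servings and 3.369 servings → $4.86.
spinach + kale: the both-tight solution has a negative serving — not a feasible corner.
tofu + kale with both tight: 2.833 servings and 3 servings → $6.25.
The minimum over all feasible corners is $4.86.

$4.86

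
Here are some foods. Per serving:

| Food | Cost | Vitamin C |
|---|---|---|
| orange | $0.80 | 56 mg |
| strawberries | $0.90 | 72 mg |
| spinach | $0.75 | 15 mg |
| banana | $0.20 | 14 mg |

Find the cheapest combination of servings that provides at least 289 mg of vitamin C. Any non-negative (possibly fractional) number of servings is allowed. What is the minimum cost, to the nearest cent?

$3.61

Cost per mg of vitamin C: strawberries $0.0125, orange $0.0143, banana $0.0143, spinach $0.0500.
With no serving limits, use only strawberries: 289 mg / 72 mg = 4.014 servings × $0.90 = $3.61.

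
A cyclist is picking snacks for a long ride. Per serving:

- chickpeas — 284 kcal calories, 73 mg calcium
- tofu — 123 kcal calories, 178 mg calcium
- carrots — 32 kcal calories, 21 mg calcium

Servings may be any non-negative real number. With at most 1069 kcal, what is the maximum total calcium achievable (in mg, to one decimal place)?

Calcium per kcal: tofu 1.447, carrots 0.6562, chickpeas 0.257.
With no serving limits, spend the whole calories allowance on tofu: 1069 kcal / 123 kcal × 178 mg = 1547.0 mg.

1547.0 mg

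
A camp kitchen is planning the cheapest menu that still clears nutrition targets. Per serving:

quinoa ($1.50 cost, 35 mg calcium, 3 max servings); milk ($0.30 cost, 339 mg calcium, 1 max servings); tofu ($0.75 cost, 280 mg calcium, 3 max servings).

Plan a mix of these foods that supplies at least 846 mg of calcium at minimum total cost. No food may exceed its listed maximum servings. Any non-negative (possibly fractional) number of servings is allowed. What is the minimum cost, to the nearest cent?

$1.66

Cost per mg of calcium: milk $0.0009, tofu $0.0027, quinoa $0.0429.
Take 1 serving of milk: +339.0 mg calcium for $0.30 (total $0.30, still need 507.0 mg).
Take 1.811 servings of tofu: +507.0 mg calcium for $1.36 (total $1.66, still need 0.0 mg).
Greedy by cheapest-per-mg is optimal for a single linear constraint, so the minimum cost is $1.66.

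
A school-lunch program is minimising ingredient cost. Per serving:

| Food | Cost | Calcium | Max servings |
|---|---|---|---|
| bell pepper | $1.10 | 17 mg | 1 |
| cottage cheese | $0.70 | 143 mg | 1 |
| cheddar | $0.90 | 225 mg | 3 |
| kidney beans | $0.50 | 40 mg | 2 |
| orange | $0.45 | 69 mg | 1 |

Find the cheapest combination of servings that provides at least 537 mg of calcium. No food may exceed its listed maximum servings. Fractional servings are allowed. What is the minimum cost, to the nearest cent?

Cost per mg of calcium: cheddar $0.0040, cottage cheese $0.0049, orange $0.0065, kidney beans $0.0125, bell pepper $0.0647.
Take 2.387 servings of cheddar: +537.0 mg calcium for $2.15 (total $2.15, still need 0.0 mg).
Filling from the cheapest source first is optimal under one linear minimum: $2.15.

$2.15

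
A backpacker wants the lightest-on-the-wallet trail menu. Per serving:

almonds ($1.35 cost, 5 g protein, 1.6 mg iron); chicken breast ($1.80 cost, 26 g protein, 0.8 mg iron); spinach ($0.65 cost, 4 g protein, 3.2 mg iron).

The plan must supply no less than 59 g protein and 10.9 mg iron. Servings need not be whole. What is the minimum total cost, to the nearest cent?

$5.19

almonds only: max(59/5, 10.9/1.6) = 11.8 servings → $15.93.
chicken breast only: max(59/26, 10.9/0.8) = 13.62 servings → $24.52.
spinach only: max(59/4, 10.9/3.2) = 14.75 servings → $9.59.
almonds + chicken breast with both tight: 6.282 servings and 1.061 servings → $10.39.
almonds + spinach with both targets exact would need a negative amount; discard.
chicken breast + spinach with both tight: 1.815 servings and 2.953 servings → $5.19.
So the least-cost plan costs $5.19.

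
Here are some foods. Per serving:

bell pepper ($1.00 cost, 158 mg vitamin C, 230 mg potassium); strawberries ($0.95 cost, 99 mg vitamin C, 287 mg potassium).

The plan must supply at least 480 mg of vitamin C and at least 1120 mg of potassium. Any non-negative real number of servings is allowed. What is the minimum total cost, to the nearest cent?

At the optimum either one food covers both requirements or two foods hit both targets exactly; no other combination can be cheaper.
bell pepper only: max(480/158, 1120/230) = 4.87 servings → $4.87.
strawberries only: max(480/99, 1120/287) = 4.848 servings → $4.61.
bell pepper + strawberries with both tight: 1.191 servings and 2.948 servings → $3.99.
Cheapest feasible corner: $3.99.

$3.99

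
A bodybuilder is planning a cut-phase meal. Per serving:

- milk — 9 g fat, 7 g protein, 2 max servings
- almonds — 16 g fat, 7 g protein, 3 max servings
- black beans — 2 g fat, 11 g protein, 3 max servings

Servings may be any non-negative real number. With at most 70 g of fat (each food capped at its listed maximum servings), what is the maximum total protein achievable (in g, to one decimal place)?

67.1 g

Protein per g fat: black beans 5.5, milk 0.7778, almonds 0.4375.
Take 3 servings of black beans: uses 6 g fat, +33.0 g protein (running total 33.0 g).
Take 2 servings of milk: uses 18 g fat, +14.0 g protein (running total 47.0 g).
Take 2.875 servings of almonds: uses 46 g fat, +20.1 g protein (running total 67.1 g).
Greedy by best ratio exhausts the fat allowance optimally: 67.1 g.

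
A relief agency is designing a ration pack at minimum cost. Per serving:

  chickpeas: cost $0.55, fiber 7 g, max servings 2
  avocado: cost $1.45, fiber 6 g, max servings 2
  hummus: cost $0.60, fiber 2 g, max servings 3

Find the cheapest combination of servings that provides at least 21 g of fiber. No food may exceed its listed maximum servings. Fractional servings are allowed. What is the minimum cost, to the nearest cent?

Cost per g of fiber: chickpeas $0.0786, avocado $0.2417, hummus $0.3000.
Take 2 servings of chickpeas: +14.0 g fiber for $1.10 (total $1.10, still need 7.0 g).
Take 1.167 servings of avocado: +7.0 g fiber for $1.69 (total $2.79, still need 0.0 g).
Filling from the cheapest source first is optimal under one linear minimum: $2.79.

$2.79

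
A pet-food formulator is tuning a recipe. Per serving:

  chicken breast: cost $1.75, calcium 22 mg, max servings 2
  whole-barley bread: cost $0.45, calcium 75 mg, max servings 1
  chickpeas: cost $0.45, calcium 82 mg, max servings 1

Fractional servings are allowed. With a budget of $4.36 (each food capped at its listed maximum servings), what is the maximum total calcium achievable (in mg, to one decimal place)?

Calcium per dollar: chickpeas 182.2, whole-barley bread 166.7, chicken breast 12.57.
Take 1 serving of chickpeas: spends $0.45, +82.0 mg calcium (running total 82.0 mg).
Take 1 serving of whole-barley bread: spends $0.45, +75.0 mg calcium (running total 157.0 mg).
Take 1.977 servings of chicken breast: spends $3.46, +43.5 mg calcium (running total 200.5 mg).
Filling greedily by calcium-per-dollar is optimal for one linear limit, giving 200.5 mg.

200.5 mg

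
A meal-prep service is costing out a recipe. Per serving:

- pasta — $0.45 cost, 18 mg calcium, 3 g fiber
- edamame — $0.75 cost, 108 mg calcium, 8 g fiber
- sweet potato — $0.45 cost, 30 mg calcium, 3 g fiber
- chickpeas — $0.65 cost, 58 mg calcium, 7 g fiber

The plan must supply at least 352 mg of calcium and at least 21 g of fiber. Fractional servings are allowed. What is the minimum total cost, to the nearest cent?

$2.44

The cheapest plan sits at a corner of the feasible region — with two constraints it uses at most two foods.
pasta only: max(352/18, 21/3) = 19.56 servings → $8.80.
edamame only: max(352/108, 21/8) = 3.259 servings → $2.44.
sweet potato only: max(352/30, 21/3) = 11.73 servings → $5.28.
chickpeas only: max(352/58, 21/7) = 6.069 servings → $3.94.
pasta + edamame: intersection lies outside the first quadrant.
pasta + sweet potato with both targets exact would need a negative amount; discard.
pasta + chickpeas: intersection lies outside the first quadrant.
edamame + sweet potato: intersection lies outside the first quadrant.
edamame + chickpeas: the both-tight solution has a negative serving — not a feasible corner.
sweet potato + chickpeas: intersection lies outside the first quadrant.
So the least-cost plan costs $2.44.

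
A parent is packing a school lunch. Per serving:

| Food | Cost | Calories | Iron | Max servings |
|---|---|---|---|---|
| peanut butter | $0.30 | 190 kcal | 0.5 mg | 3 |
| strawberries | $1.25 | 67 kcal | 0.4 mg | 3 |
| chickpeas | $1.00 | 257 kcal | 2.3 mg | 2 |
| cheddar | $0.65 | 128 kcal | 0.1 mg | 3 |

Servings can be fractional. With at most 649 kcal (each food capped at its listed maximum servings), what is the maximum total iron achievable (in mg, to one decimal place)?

5.4 mg

Iron per kcal: chickpeas 0.008949, strawberries 0.00597, peanut butter 0.002632, cheddar 0.0007813.
Take 2 servings of chickpeas: uses 514 kcal, +4.6 mg iron (running total 4.6 mg).
Take 2.015 servings of strawberries: uses 135 kcal, +0.8 mg iron (running total 5.4 mg).
Greedy by best ratio exhausts the calories allowance optimally: 5.4 mg.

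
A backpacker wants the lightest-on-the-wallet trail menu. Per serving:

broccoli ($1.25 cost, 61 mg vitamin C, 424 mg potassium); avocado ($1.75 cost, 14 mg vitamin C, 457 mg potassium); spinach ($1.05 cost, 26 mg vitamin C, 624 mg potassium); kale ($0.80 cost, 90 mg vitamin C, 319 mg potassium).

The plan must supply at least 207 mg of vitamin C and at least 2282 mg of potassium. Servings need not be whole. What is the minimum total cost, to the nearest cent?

Two binding constraints pin down two serving amounts, so the optimal mix uses at most two foods. The candidates are each food alone (scaled to the tighter of vitamin C/potassium) and each pair with both constraints tight.
broccoli only: max(207/61, 2282/424) = 5.382 servings → $6.73.
avocado only: max(207/14, 2282/457) = 14.79 servings → $25.88.
spinach only: max(207/26, 2282/624) = 7.962 servings → $8.36.
kale only: max(207/90, 2282/319) = 7.154 servings → $5.72.
broccoli + avocado with both tight: 2.855 servings and 2.344 servings → $7.67.
broccoli + spinach with both tight: 2.583 servings and 1.902 servings → $5.23.
broccoli + kale: the both-tight solution has a negative serving — not a feasible corner.
avocado + spinach with both targets exact would need a negative amount; discard.
avocado + kale with both tight: 3.801 servings and 1.709 servings → $8.02.
spinach + kale with both tight: 2.911 servings and 1.459 servings → $4.22.
Cheapest feasible corner: $4.22.

$4.22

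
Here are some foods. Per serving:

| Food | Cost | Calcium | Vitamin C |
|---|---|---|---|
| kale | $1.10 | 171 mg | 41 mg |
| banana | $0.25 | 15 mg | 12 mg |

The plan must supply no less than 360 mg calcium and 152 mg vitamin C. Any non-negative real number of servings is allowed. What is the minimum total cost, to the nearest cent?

kale only: max(360/171, 152/41) = 3.707 servings → $4.08.
banana only: max(360/15, 152/12) = 24 servings → $6.00.
kale + banana with both tight: 1.42 servings and 7.816 servings → $3.52.
So the least-cost plan costs $3.52.

$3.52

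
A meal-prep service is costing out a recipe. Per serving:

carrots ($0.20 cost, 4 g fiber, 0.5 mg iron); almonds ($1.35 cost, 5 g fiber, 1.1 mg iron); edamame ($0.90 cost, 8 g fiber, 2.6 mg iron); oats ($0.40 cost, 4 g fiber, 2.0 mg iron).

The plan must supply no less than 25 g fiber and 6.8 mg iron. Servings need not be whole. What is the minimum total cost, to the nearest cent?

$1.74

Check every corner: each single food scaled to meet both minima, and each pair solved so both constraints bind.
carrots only: max(25/4, 6.8/0.5) = 13.6 servings → $2.72.
almonds only: max(25/5, 6.8/1.1) = 6.182 servings → $8.35.
edamame only: max(25/8, 6.8/2.6) = 3.125 servings → $2.81.
oats only: max(25/4, 6.8/2.0) = 6.25 servings → $2.50.
carrots + almonds with both targets exact would need a negative amount; discard.
carrots + edamame with both tight: 1.656 servings and 2.297 servings → $2.40.
carrots + oats with both tight: 3.8 servings and 2.45 servings → $1.74.
almonds + edamame with both tight: 2.524 servings and 1.548 servings → $4.80.
almonds + oats with both tight: 4.071 servings and 1.161 servings → $5.96.
edamame + oats: the both-tight solution has a negative serving — not a feasible corner.
Cheapest feasible corner: $1.74.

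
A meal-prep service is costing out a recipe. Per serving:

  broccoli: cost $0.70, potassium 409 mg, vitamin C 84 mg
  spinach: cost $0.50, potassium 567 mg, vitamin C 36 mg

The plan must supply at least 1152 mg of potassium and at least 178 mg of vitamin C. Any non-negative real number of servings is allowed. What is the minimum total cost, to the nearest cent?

Two binding constraints pin down two serving amounts, so the optimal mix uses at most two foods. The candidates are each food alone (scaled to the tighter of potassium/vitamin C) and each pair with both constraints tight.
broccoli only: max(1152/409, 178/84) = 2.817 servings → $1.97.
spinach only: max(1152/567, 178/36) = 4.944 servings → $2.47.
broccoli + spinach with both tight: 1.807 servings and 0.7284 servings → $1.63.
So the least-cost plan costs $1.63.

$1.63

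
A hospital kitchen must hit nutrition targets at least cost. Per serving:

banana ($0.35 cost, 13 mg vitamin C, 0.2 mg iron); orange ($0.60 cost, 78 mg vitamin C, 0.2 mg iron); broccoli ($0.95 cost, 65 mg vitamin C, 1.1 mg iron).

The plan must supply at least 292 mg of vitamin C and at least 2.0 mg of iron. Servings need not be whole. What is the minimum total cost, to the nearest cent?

$2.85

The cheapest plan sits at a corner of the feasible region — with two constraints it uses at most two foods.
banana only: max(292/13, 2.0/0.2) = 22.46 servings → $7.86.
orange only: max(292/78, 2.0/0.2) = 10 servings → $6.00.
broccoli only: max(292/65, 2.0/1.1) = 4.492 servings → $4.27.
banana + orange with both tight: 7.508 servings and 2.492 servings → $4.12.
banana + broccoli with both targets exact would need a negative amount; discard.
orange + broccoli with both tight: 2.626 servings and 1.341 servings → $2.85.
So the least-cost plan costs $2.85.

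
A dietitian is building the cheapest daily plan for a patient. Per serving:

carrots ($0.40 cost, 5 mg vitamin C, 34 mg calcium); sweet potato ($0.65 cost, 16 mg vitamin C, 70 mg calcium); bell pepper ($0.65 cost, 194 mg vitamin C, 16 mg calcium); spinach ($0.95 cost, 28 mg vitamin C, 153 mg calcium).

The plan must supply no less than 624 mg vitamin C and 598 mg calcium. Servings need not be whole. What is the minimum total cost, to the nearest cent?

$5.20

The cheapest plan sits at a corner of the feasible region — with two constraints it uses at most two foods.
carrots only: max(624/5, 598/34) = 124.8 servings → $49.92.
sweet potato only: max(624/16, 598/70) = 39 servings → $25.35.
bell pepper only: max(624/194, 598/16) = 37.38 servings → $24.29.
spinach only: max(624/28, 598/153) = 22.29 servings → $21.17.
carrots + sweet potato with both targets exact would need a negative amount; discard.
carrots + bell pepper with both tight: 16.27 servings and 2.797 servings → $8.33.
carrots + spinach: intersection lies outside the first quadrant.
sweet potato + bell pepper with both tight: 7.958 servings and 2.56 servings → $6.84.
sweet potato + spinach: intersection lies outside the first quadrant.
bell pepper + spinach with both tight: 2.693 servings and 3.627 servings → $5.20.
Cheapest feasible corner: $5.20.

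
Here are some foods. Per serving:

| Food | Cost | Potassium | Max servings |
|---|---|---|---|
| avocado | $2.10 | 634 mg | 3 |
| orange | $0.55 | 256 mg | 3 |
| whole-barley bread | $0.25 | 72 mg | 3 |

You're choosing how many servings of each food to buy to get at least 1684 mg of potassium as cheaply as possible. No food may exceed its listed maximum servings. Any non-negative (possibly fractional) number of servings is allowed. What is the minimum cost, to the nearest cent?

$4.68

Cost per mg of potassium: orange $0.0021, avocado $0.0033, whole-barley bread $0.0035.
Take 3 servings of orange: +768.0 mg potassium for $1.65 (total $1.65, still need 916.0 mg).
Take 1.445 servings of avocado: +916.0 mg potassium for $3.03 (total $4.68, still need 0.0 mg).
Filling from the cheapest source first is optimal under one linear minimum: $4.68.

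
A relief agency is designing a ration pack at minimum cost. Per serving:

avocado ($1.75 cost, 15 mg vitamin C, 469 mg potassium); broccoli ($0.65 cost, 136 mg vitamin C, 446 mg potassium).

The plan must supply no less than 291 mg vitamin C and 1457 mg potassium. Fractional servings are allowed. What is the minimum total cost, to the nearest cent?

For a min-cost LP with two ≥-constraints, a basic feasible solution has at most two positive variables.
avocado only: max(291/15, 1457/469) = 19.4 servings → $33.95.
broccoli only: max(291/136, 1457/446) = 3.267 servings → $2.12.
avocado + broccoli with both tight: 1.197 servings and 2.008 servings → $3.40.
So the least-cost plan costs $2.12.

$2.12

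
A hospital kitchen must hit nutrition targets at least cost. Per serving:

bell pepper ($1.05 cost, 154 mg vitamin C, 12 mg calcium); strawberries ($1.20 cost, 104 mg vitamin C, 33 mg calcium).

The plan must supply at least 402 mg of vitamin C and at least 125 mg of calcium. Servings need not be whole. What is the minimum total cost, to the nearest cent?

$4.59

Two binding constraints pin down two serving amounts, so the optimal mix uses at most two foods. The candidates are each food alone (scaled to the tighter of vitamin C/calcium) and each pair with both constraints tight.
bell pepper only: max(402/154, 125/12) = 10.42 servings → $10.94.
strawberries only: max(402/104, 125/33) = 3.865 servings → $4.64.
bell pepper + strawberries with both tight: 0.06938 servings and 3.763 servings → $4.59.
So the least-cost plan costs $4.59.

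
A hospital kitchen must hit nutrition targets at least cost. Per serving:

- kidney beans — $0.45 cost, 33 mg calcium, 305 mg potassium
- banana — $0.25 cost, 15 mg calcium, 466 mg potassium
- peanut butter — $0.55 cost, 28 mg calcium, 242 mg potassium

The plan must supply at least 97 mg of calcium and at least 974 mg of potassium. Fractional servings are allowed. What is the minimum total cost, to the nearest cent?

A basic optimal solution has at most two foods positive. Try each food alone and each pair with both targets met exactly.
kidney beans only: max(97/33, 974/305) = 3.193 servings → $1.44.
banana only: max(97/15, 974/466) = 6.467 servings → $1.62.
peanut butter only: max(97/28, 974/242) = 4.025 servings → $2.21.
kidney beans + banana with both tight: 2.832 servings and 0.2367 servings → $1.33.
kidney beans + peanut butter: intersection lies outside the first quadrant.
banana + peanut butter with both tight: 0.4033 servings and 3.248 servings → $1.89.
So the least-cost plan costs $1.33.

$1.33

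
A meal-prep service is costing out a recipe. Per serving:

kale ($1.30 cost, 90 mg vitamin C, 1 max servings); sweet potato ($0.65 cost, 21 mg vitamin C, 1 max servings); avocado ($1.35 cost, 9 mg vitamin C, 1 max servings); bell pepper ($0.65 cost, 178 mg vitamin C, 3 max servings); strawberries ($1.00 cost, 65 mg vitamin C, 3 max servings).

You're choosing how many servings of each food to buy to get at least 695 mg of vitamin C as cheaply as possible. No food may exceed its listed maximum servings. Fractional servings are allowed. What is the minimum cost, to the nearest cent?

$4.34

Cost per mg of vitamin C: bell pepper $0.0037, kale $0.0144, strawberries $0.0154, sweet potato $0.0310, avocado $0.1500.
Take 3 servings of bell pepper: +534.0 mg vitamin C for $1.95 (total $1.95, still need 161.0 mg).
Take 1 serving of kale: +90.0 mg vitamin C for $1.30 (total $3.25, still need 71.0 mg).
Take 1.092 servings of strawberries: +71.0 mg vitamin C for $1.09 (total $4.34, still need 0.0 mg).
Filling from the cheapest source first is optimal under one linear minimum: $4.34.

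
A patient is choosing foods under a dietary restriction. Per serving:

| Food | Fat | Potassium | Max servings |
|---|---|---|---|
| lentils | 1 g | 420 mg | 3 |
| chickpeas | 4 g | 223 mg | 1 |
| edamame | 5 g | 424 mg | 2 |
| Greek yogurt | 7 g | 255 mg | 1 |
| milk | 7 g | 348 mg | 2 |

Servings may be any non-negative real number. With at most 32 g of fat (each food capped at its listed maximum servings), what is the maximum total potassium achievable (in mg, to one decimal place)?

Potassium per g fat: lentils 420, edamame 84.8, chickpeas 55.75, milk 49.71, Greek yogurt 36.43.
Take 3 servings of lentils: uses 3 g fat, +1260.0 mg potassium (running total 1260.0 mg).
Take 2 servings of edamame: uses 10 g fat, +848.0 mg potassium (running total 2108.0 mg).
Take 1 serving of chickpeas: uses 4 g fat, +223.0 mg potassium (running total 2331.0 mg).
Take 2 servings of milk: uses 14 g fat, +696.0 mg potassium (running total 3027.0 mg).
Take 0.1429 servings of Greek yogurt: uses 1 g fat, +36.4 mg potassium (running total 3063.4 mg).
Filling greedily by potassium-per-g fat is optimal for one linear limit, giving 3063.4 mg.

3063.4 mg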